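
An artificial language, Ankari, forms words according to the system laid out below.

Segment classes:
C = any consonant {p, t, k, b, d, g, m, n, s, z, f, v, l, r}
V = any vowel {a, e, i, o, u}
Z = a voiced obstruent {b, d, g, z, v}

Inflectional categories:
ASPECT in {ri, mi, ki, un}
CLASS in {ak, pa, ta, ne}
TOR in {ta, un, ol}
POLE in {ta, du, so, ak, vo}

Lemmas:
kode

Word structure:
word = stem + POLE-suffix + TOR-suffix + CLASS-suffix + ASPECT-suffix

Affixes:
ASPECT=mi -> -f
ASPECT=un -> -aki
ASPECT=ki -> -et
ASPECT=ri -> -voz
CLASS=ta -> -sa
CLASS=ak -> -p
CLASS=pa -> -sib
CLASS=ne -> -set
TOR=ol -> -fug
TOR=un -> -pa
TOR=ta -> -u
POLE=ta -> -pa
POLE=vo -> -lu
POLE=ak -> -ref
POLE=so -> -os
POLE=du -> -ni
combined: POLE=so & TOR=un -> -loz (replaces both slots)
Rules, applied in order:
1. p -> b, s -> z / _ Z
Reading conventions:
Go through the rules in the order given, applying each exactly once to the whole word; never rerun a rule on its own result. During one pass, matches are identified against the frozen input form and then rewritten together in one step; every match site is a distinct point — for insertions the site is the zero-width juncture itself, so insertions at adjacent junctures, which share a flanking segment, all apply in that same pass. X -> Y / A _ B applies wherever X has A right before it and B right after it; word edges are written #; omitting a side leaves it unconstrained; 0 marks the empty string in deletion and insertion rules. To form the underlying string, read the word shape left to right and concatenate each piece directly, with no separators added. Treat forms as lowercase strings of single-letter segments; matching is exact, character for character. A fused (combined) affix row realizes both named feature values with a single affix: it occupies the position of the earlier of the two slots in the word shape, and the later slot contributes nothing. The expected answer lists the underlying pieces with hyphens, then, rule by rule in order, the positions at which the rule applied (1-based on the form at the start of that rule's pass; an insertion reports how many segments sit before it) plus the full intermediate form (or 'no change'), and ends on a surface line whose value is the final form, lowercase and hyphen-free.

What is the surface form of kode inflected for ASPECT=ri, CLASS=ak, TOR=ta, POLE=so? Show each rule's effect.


underlying: kode-os-u-p-voz
1. p -> b, s -> z / _ Z: fires at position(s) 8: kodeosubvoz
surface: kodeosubvoz


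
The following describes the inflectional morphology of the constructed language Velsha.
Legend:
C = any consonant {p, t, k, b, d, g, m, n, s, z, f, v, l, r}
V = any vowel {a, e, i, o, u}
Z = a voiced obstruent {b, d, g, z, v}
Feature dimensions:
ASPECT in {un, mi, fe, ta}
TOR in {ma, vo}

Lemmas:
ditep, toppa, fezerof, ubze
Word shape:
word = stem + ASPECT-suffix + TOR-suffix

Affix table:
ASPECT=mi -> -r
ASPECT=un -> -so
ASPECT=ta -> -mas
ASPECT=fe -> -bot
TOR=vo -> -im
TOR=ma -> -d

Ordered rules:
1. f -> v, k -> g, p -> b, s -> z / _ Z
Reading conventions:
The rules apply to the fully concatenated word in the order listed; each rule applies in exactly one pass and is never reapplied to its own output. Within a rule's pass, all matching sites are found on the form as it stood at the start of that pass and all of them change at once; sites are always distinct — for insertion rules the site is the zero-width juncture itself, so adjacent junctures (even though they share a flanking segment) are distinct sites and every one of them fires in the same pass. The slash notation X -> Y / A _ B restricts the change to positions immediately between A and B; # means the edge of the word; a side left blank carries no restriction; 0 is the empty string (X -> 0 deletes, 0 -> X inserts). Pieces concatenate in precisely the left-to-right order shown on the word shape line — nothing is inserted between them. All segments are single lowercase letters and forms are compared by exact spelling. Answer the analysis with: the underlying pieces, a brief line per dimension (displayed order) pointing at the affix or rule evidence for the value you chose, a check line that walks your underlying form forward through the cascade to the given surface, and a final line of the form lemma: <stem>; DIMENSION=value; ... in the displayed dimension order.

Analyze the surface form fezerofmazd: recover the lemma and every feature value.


underlying: fezerof-mas-d
ASPECT=ta - signalled by the affix -mas
TOR=ma - signalled by the affix -d
check: fezerofmasd -> fezerofmazd
lemma: fezerof; ASPECT=ta; TOR=ma


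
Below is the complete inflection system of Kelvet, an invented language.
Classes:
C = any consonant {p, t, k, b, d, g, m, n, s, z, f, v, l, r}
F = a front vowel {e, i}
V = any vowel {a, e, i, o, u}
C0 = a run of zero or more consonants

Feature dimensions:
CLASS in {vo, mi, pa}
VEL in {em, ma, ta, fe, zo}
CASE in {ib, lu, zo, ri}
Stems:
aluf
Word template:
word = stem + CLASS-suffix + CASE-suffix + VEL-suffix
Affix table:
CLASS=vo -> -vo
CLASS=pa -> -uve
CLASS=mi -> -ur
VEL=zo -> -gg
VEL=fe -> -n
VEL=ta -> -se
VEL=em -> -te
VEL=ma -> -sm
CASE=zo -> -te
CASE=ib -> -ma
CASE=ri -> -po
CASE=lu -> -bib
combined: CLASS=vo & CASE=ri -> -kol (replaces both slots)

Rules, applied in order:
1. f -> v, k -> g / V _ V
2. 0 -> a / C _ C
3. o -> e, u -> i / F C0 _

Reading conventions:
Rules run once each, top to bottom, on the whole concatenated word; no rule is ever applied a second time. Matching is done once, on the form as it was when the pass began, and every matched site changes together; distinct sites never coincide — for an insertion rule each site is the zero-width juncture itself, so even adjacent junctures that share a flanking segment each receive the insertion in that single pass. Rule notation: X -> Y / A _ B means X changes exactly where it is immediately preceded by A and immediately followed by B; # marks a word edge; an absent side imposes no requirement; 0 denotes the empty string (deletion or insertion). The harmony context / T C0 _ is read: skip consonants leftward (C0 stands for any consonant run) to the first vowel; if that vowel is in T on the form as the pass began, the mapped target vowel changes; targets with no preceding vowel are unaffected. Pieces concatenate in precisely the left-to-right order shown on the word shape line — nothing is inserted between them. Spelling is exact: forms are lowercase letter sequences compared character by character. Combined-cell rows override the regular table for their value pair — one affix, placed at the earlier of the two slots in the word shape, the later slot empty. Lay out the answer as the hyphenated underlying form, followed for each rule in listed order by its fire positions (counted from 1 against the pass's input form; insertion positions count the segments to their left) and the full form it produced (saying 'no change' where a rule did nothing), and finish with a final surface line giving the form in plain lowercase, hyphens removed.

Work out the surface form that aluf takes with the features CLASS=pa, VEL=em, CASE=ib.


underlying: aluf-uve-ma-te
1. f -> v, k -> g / V _ V: fires at position(s) 4: aluvuvemate
2. 0 -> a / C _ C: no change
3. o -> e, u -> i / F C0 _: no change
surface: aluvuvemate


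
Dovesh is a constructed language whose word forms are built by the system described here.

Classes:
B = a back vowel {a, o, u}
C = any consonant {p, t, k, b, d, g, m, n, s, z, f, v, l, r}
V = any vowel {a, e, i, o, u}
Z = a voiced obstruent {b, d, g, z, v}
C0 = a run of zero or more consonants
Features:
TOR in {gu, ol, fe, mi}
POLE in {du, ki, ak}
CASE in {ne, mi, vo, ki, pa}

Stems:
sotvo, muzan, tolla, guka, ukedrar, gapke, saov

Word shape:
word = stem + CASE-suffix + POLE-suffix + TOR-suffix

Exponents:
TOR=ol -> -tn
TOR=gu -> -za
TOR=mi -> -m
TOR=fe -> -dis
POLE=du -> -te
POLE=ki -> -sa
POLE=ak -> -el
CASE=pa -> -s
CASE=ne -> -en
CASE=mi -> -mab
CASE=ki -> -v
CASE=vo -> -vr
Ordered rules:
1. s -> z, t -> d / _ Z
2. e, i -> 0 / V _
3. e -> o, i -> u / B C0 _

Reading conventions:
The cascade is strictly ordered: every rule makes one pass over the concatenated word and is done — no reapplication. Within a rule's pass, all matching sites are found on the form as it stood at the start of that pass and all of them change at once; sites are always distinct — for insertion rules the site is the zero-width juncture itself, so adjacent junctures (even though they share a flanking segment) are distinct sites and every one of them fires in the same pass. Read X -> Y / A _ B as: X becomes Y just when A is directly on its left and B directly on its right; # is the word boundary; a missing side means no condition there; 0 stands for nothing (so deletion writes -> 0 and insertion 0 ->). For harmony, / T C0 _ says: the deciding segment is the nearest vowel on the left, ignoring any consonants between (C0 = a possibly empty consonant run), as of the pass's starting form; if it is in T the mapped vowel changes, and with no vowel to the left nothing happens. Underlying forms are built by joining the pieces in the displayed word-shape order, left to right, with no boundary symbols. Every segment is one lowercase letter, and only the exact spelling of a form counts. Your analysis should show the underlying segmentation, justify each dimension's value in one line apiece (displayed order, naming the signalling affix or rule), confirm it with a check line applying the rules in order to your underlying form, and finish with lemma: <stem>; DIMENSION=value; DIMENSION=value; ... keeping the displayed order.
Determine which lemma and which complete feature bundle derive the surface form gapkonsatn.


underlying: gapke-en-sa-tn
TOR=ol - signalled by the affix -tn
POLE=ki - signalled by the affix -sa
CASE=ne - signalled by the affix -en
check: gapkeensatn -> gapkeensatn -> gapkensatn -> gapkonsatn
lemma: gapke; TOR=ol; POLE=ki; CASE=ne


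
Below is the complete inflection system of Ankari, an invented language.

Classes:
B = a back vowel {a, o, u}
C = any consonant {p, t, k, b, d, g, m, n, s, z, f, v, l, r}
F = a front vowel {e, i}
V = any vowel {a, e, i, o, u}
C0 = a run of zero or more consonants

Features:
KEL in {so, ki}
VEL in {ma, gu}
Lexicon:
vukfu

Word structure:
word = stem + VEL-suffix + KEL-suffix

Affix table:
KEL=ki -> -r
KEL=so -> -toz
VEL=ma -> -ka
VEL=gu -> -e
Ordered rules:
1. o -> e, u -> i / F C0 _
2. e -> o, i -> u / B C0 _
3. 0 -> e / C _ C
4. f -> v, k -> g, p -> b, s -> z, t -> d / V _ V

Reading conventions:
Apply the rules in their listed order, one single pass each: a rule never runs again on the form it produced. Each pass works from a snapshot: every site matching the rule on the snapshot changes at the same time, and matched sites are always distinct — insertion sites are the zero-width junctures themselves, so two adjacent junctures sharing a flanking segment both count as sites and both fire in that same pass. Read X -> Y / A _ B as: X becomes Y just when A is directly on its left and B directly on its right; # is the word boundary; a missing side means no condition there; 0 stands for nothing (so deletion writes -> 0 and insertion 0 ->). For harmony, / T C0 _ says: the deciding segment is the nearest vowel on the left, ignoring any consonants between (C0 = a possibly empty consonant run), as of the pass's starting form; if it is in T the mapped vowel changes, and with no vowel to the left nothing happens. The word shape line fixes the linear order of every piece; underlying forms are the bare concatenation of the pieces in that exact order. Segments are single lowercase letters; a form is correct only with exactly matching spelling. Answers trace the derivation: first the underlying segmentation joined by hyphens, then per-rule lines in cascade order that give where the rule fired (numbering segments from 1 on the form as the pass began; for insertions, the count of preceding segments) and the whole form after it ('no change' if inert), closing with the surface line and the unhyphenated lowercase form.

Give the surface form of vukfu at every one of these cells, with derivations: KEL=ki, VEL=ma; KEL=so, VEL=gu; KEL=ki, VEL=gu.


cell KEL=ki, VEL=ma:
underlying: vukfu-ka-r
1. o -> e, u -> i / F C0 _: no change
2. e -> o, i -> u / B C0 _: no change
3. 0 -> e / C _ C: inserts after position(s) 3: vukefukar
4. f -> v, k -> g, p -> b, s -> z, t -> d / V _ V: fires at position(s) 3, 5, 7: vugevugar
surface: vugevugar

cell KEL=so, VEL=gu:
underlying: vukfu-e-toz
1. o -> e, u -> i / F C0 _: fires at position(s) 8: vukfuetez
2. e -> o, i -> u / B C0 _: fires at position(s) 6: vukfuotez
3. 0 -> e / C _ C: inserts after position(s) 3: vukefuotez
4. f -> v, k -> g, p -> b, s -> z, t -> d / V _ V: fires at position(s) 3, 5, 8: vugevuodez
surface: vugevuodez

cell KEL=ki, VEL=gu:
underlying: vukfu-e-r
1. o -> e, u -> i / F C0 _: no change
2. e -> o, i -> u / B C0 _: fires at position(s) 6: vukfuor
3. 0 -> e / C _ C: inserts after position(s) 3: vukefuor
4. f -> v, k -> g, p -> b, s -> z, t -> d / V _ V: fires at position(s) 3, 5: vugevuor
surface: vugevuor


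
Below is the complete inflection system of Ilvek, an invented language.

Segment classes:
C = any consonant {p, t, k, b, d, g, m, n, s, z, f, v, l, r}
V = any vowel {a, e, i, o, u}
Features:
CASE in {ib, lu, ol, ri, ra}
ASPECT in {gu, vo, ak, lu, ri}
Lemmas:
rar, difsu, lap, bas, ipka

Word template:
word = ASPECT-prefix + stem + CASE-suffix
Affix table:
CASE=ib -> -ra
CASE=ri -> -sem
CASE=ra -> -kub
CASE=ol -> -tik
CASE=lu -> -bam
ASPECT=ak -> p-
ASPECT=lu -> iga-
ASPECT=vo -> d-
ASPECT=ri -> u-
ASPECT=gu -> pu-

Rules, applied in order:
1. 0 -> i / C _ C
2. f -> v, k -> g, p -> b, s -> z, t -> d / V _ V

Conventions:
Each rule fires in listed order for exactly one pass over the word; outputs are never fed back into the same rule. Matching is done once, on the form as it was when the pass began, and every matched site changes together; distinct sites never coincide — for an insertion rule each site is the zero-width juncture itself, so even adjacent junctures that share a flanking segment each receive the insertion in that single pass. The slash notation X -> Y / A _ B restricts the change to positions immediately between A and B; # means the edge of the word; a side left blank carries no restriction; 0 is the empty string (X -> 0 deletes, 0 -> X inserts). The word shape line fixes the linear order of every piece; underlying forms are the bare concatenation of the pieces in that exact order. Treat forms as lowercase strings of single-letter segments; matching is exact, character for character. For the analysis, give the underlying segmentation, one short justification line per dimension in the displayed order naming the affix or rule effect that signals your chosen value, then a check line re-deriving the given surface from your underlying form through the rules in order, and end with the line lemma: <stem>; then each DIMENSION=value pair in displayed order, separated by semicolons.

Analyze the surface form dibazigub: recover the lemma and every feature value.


underlying: d-bas-kub
CASE=ra - signalled by the affix -kub
ASPECT=vo - signalled by the affix d-
check: dbaskub -> dibasikub -> dibazigub
lemma: bas; CASE=ra; ASPECT=vo


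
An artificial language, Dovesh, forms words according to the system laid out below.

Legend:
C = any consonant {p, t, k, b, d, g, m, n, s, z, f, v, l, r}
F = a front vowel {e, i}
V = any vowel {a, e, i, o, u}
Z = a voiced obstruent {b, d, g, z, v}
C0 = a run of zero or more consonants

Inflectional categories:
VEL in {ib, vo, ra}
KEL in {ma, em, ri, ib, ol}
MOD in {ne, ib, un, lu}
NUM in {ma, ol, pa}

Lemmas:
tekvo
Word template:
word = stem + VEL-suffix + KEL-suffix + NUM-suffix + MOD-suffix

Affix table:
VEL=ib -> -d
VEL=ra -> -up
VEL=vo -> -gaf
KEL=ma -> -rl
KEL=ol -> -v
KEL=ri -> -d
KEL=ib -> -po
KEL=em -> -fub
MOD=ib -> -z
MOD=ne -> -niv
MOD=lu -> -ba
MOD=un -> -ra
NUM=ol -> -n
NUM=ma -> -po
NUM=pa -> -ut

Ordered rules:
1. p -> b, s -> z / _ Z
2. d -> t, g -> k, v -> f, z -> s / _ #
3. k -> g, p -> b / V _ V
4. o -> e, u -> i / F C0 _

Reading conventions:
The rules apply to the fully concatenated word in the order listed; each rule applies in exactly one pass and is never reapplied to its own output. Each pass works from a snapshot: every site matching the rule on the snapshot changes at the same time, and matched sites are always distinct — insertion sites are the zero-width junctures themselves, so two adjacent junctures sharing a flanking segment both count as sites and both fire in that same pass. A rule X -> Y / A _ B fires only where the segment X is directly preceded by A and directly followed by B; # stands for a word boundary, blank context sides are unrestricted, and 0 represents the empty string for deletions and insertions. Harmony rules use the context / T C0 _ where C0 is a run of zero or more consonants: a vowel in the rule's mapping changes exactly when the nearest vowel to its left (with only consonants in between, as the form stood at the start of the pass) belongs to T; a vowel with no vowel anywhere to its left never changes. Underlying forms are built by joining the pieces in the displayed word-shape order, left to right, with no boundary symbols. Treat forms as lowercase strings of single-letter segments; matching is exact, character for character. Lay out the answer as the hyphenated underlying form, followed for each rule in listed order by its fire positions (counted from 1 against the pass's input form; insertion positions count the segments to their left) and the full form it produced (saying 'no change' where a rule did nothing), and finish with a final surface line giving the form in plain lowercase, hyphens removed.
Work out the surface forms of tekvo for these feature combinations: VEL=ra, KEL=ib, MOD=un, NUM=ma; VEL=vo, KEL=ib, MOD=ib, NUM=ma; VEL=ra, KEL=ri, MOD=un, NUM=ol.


cell VEL=ra, KEL=ib, MOD=un, NUM=ma:
underlying: tekvo-up-po-po-ra
1. p -> b, s -> z / _ Z: no change
2. d -> t, g -> k, v -> f, z -> s / _ #: no change
3. k -> g, p -> b / V _ V: fires at position(s) 10: tekvouppobora
4. o -> e, u -> i / F C0 _: fires at position(s) 5: tekveuppobora
surface: tekveuppobora

cell VEL=vo, KEL=ib, MOD=ib, NUM=ma:
underlying: tekvo-gaf-po-po-z
1. p -> b, s -> z / _ Z: no change
2. d -> t, g -> k, v -> f, z -> s / _ #: fires at position(s) 13: tekvogafpopos
3. k -> g, p -> b / V _ V: fires at position(s) 11: tekvogafpobos
4. o -> e, u -> i / F C0 _: fires at position(s) 5: tekvegafpobos
surface: tekvegafpobos

cell VEL=ra, KEL=ri, MOD=un, NUM=ol:
underlying: tekvo-up-d-n-ra
1. p -> b, s -> z / _ Z: fires at position(s) 7: tekvoubdnra
2. d -> t, g -> k, v -> f, z -> s / _ #: no change
3. k -> g, p -> b / V _ V: no change
4. o -> e, u -> i / F C0 _: fires at position(s) 5: tekveubdnra
surface: tekveubdnra


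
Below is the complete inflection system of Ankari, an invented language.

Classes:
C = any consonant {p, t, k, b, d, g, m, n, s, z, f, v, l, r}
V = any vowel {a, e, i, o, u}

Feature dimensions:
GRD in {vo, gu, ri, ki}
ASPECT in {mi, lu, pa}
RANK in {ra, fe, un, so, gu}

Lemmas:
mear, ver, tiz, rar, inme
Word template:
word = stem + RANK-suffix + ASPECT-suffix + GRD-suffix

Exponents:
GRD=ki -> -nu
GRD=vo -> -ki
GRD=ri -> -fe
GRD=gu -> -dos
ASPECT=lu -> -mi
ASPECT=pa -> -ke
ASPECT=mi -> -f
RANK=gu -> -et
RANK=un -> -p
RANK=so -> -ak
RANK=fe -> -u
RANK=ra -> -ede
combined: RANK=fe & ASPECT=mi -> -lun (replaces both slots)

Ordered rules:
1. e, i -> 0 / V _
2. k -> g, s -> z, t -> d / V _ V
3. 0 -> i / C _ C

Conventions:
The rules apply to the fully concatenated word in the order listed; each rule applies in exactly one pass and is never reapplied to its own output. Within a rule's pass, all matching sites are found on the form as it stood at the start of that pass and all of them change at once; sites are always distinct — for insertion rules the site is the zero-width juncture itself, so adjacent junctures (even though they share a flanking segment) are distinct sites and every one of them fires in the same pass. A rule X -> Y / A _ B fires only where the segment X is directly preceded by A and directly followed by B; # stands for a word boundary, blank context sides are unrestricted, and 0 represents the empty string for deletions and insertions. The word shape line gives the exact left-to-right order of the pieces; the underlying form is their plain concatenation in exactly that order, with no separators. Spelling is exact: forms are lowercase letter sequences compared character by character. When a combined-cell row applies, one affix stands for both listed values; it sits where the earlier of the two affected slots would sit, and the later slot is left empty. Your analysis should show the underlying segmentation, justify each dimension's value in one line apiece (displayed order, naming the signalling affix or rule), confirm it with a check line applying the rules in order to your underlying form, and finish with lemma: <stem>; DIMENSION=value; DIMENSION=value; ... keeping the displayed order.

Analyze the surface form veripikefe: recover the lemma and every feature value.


underlying: ver-p-ke-fe
GRD=ri - signalled by the affix -fe
ASPECT=pa - signalled by the affix -ke
RANK=un - signalled by the affix -p
check: verpkefe -> verpkefe -> verpkefe -> veripikefe
lemma: ver; GRD=ri; ASPECT=pa; RANK=un


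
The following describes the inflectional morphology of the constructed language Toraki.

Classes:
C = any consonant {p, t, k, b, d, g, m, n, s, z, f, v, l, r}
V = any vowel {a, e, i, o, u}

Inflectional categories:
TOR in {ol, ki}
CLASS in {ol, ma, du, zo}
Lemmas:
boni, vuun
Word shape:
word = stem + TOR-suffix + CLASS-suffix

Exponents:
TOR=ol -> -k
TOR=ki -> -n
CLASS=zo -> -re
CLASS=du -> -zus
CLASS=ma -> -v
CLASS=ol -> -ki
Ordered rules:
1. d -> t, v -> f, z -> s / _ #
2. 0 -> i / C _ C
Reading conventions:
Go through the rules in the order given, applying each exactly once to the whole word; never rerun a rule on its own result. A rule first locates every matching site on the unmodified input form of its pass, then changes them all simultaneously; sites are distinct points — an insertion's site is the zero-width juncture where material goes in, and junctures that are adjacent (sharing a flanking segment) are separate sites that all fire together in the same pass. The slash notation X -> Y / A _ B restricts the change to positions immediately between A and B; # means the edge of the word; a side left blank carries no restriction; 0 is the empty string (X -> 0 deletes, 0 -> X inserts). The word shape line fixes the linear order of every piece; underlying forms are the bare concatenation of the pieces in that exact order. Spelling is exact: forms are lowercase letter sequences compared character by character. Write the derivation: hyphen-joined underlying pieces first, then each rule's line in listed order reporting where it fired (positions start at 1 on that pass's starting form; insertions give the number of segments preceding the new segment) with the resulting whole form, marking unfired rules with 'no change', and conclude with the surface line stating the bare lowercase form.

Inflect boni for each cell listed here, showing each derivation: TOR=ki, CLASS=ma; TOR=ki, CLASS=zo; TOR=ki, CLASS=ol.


cell TOR=ki, CLASS=ma:
underlying: boni-n-v
1. d -> t, v -> f, z -> s / _ #: fires at position(s) 6: boninf
2. 0 -> i / C _ C: inserts after position(s) 5: boninif
surface: boninif

cell TOR=ki, CLASS=zo:
underlying: boni-n-re
1. d -> t, v -> f, z -> s / _ #: no change
2. 0 -> i / C _ C: inserts after position(s) 5: boninire
surface: boninire

cell TOR=ki, CLASS=ol:
underlying: boni-n-ki
1. d -> t, v -> f, z -> s / _ #: no change
2. 0 -> i / C _ C: inserts after position(s) 5: boniniki
surface: boniniki


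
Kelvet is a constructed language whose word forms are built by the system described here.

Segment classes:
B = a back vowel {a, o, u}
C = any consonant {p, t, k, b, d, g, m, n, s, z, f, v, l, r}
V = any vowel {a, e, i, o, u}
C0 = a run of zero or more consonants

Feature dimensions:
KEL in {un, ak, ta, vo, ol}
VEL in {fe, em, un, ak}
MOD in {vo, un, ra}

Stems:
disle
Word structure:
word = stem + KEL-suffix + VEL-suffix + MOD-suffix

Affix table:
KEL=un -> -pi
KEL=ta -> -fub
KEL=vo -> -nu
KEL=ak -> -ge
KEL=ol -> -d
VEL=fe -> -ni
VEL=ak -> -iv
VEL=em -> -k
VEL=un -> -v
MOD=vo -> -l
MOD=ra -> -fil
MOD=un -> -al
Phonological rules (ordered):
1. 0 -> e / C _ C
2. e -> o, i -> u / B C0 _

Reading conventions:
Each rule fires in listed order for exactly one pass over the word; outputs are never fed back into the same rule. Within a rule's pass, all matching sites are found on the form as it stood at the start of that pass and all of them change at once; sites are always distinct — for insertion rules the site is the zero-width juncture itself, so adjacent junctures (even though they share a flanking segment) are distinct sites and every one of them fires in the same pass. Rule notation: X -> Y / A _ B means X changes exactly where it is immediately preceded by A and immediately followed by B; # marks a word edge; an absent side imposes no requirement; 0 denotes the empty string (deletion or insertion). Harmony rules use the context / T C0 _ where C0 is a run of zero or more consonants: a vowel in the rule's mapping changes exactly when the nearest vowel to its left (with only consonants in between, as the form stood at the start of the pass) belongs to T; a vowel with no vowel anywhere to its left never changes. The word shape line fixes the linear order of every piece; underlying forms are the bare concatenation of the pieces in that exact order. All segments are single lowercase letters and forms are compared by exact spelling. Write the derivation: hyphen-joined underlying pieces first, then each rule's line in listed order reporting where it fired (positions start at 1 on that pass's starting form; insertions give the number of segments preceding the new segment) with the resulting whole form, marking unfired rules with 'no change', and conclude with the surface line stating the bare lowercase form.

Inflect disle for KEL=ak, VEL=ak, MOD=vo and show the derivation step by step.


underlying: disle-ge-iv-l
1. 0 -> e / C _ C: inserts after position(s) 3, 9: diselegeivel
2. e -> o, i -> u / B C0 _: no change
surface: diselegeivel


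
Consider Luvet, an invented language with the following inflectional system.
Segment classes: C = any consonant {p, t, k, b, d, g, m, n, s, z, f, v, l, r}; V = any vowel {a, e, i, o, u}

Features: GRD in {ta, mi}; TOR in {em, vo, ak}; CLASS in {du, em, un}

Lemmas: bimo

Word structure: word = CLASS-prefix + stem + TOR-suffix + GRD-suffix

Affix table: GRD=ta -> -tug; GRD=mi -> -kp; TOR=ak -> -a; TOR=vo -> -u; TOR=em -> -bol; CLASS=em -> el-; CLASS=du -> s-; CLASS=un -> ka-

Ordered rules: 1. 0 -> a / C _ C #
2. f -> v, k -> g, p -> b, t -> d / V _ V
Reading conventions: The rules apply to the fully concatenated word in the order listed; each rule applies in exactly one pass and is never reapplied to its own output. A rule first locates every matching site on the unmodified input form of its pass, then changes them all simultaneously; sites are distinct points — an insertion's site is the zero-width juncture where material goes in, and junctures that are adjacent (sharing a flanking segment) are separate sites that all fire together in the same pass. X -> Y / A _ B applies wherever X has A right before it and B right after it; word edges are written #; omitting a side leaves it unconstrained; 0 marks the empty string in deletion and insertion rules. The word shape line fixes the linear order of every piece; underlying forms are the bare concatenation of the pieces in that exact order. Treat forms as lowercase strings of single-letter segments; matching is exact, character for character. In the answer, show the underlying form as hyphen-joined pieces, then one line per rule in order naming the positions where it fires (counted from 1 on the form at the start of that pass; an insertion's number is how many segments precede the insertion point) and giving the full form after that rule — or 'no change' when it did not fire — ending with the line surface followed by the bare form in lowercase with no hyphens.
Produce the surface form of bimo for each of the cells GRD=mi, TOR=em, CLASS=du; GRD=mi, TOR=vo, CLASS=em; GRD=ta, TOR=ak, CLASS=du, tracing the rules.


cell GRD=mi, TOR=em, CLASS=du:
underlying: s-bimo-bol-kp
1. 0 -> a / C _ C #: inserts after position(s) 9: sbimobolkap
2. f -> v, k -> g, p -> b, t -> d / V _ V: no change
surface: sbimobolkap

cell GRD=mi, TOR=vo, CLASS=em:
underlying: el-bimo-u-kp
1. 0 -> a / C _ C #: inserts after position(s) 8: elbimoukap
2. f -> v, k -> g, p -> b, t -> d / V _ V: fires at position(s) 8: elbimougap
surface: elbimougap

cell GRD=ta, TOR=ak, CLASS=du:
underlying: s-bimo-a-tug
1. 0 -> a / C _ C #: no change
2. f -> v, k -> g, p -> b, t -> d / V _ V: fires at position(s) 7: sbimoadug
surface: sbimoadug


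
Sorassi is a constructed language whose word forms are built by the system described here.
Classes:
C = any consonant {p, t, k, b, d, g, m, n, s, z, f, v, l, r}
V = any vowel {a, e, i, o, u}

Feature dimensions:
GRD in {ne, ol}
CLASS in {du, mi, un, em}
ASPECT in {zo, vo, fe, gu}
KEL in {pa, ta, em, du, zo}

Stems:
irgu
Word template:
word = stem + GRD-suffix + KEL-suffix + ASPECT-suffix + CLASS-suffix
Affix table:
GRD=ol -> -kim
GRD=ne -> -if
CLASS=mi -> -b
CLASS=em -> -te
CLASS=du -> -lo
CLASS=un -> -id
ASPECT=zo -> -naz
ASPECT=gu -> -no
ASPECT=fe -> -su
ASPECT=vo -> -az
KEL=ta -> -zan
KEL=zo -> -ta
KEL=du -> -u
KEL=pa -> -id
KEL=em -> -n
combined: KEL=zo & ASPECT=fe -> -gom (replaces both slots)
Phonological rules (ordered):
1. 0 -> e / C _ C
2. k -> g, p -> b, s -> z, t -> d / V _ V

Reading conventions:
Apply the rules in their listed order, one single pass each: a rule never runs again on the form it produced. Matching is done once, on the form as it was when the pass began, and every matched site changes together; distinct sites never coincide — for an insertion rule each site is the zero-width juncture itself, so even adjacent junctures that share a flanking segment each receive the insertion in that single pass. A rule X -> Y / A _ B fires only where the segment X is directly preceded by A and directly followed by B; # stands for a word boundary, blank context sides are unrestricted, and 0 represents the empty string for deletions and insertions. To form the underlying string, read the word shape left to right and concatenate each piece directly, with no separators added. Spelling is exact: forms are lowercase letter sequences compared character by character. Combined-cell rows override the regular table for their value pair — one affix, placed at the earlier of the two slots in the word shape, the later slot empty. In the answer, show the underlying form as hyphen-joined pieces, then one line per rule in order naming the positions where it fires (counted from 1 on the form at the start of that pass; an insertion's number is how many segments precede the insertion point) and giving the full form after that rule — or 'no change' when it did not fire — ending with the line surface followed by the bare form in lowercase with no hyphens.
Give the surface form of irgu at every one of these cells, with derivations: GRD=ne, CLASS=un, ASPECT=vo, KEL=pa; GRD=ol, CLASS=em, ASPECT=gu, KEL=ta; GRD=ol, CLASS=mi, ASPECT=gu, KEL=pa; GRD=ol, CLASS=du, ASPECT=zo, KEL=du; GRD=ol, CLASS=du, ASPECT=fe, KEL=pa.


cell GRD=ne, CLASS=un, ASPECT=vo, KEL=pa:
underlying: irgu-if-id-az-id
1. 0 -> e / C _ C: inserts after position(s) 2: ireguifidazid
2. k -> g, p -> b, s -> z, t -> d / V _ V: no change
surface: ireguifidazid

cell GRD=ol, CLASS=em, ASPECT=gu, KEL=ta:
underlying: irgu-kim-zan-no-te
1. 0 -> e / C _ C: inserts after position(s) 2, 7, 10: iregukimezanenote
2. k -> g, p -> b, s -> z, t -> d / V _ V: fires at position(s) 6, 16: iregugimezanenode
surface: iregugimezanenode

cell GRD=ol, CLASS=mi, ASPECT=gu, KEL=pa:
underlying: irgu-kim-id-no-b
1. 0 -> e / C _ C: inserts after position(s) 2, 9: iregukimidenob
2. k -> g, p -> b, s -> z, t -> d / V _ V: fires at position(s) 6: iregugimidenob
surface: iregugimidenob

cell GRD=ol, CLASS=du, ASPECT=zo, KEL=du:
underlying: irgu-kim-u-naz-lo
1. 0 -> e / C _ C: inserts after position(s) 2, 11: iregukimunazelo
2. k -> g, p -> b, s -> z, t -> d / V _ V: fires at position(s) 6: iregugimunazelo
surface: iregugimunazelo

cell GRD=ol, CLASS=du, ASPECT=fe, KEL=pa:
underlying: irgu-kim-id-su-lo
1. 0 -> e / C _ C: inserts after position(s) 2, 9: iregukimidesulo
2. k -> g, p -> b, s -> z, t -> d / V _ V: fires at position(s) 6, 12: iregugimidezulo
surface: iregugimidezulo


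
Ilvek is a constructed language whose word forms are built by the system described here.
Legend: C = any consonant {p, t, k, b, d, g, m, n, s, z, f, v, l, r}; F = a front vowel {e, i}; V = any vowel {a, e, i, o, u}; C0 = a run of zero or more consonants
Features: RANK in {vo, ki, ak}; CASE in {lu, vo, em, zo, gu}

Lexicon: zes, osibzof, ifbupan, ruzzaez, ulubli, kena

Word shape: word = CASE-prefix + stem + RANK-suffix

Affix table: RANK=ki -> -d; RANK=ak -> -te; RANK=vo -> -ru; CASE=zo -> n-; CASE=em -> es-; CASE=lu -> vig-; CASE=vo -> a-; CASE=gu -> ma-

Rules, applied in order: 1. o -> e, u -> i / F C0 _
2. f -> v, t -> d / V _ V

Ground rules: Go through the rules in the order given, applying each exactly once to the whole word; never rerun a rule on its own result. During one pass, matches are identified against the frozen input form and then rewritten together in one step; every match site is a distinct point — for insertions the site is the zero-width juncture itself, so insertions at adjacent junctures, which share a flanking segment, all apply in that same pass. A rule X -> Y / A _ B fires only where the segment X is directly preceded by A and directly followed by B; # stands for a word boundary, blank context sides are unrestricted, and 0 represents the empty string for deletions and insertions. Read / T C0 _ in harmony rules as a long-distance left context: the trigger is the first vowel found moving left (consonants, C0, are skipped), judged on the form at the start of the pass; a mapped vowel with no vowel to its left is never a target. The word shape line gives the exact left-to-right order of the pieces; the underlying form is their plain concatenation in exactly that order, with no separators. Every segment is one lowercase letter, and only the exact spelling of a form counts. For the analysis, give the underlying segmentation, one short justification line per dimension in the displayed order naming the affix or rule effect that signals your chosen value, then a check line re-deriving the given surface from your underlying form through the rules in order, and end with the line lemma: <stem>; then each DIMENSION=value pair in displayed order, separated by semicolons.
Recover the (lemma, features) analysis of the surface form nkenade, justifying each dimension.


underlying: n-kena-te
RANK=ak - signalled by the affix -te
CASE=zo - signalled by the affix n-
check: nkenate -> nkenate -> nkenade
lemma: kena; RANK=ak; CASE=zo


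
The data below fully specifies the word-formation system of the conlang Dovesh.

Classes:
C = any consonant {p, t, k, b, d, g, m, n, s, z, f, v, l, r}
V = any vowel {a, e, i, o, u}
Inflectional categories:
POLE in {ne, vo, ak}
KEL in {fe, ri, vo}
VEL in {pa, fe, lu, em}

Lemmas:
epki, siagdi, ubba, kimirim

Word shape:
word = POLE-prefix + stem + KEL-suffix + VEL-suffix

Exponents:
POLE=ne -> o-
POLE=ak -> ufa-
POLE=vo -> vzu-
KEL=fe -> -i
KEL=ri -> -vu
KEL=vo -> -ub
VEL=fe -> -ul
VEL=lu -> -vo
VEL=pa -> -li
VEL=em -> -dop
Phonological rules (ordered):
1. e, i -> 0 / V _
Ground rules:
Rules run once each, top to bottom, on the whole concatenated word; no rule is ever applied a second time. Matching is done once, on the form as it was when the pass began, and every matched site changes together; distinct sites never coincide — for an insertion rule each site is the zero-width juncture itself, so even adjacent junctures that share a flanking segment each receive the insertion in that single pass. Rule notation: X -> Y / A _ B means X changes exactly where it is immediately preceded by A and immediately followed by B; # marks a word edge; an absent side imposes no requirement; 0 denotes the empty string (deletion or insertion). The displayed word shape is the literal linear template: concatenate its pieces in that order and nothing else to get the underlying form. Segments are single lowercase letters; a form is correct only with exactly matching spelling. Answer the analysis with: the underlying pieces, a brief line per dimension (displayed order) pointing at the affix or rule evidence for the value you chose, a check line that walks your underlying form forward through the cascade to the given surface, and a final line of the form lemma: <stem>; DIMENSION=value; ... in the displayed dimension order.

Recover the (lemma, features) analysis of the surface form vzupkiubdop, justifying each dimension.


underlying: vzu-epki-ub-dop
POLE=vo - signalled by the affix vzu-
KEL=vo - signalled by the affix -ub
VEL=em - signalled by the affix -dop
check: vzuepkiubdop -> vzupkiubdop
lemma: epki; POLE=vo; KEL=vo; VEL=em


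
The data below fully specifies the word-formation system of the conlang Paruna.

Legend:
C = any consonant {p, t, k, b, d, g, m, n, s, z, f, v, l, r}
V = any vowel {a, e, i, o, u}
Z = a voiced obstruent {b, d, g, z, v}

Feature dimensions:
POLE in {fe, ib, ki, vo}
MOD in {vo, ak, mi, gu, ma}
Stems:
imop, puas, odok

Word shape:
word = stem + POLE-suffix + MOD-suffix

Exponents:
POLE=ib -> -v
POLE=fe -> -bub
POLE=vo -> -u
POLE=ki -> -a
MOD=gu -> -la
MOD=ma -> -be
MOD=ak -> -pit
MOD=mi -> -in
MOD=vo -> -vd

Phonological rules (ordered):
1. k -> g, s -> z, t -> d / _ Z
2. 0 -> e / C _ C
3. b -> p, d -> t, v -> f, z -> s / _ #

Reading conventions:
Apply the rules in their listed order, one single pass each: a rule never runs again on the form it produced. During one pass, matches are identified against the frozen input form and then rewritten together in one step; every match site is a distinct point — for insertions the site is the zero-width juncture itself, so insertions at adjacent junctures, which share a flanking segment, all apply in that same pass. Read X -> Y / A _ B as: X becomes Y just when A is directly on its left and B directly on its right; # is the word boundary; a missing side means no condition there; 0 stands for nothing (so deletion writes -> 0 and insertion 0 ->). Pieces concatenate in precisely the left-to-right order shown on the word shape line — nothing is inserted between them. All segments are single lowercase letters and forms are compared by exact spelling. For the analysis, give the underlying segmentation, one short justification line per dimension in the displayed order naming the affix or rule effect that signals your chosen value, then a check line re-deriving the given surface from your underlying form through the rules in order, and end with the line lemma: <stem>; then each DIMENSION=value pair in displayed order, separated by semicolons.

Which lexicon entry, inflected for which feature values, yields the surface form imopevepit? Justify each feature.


underlying: imop-v-pit
POLE=ib - signalled by the affix -v
MOD=ak - signalled by the affix -pit
check: imopvpit -> imopvpit -> imopevepit -> imopevepit
lemma: imop; POLE=ib; MOD=ak


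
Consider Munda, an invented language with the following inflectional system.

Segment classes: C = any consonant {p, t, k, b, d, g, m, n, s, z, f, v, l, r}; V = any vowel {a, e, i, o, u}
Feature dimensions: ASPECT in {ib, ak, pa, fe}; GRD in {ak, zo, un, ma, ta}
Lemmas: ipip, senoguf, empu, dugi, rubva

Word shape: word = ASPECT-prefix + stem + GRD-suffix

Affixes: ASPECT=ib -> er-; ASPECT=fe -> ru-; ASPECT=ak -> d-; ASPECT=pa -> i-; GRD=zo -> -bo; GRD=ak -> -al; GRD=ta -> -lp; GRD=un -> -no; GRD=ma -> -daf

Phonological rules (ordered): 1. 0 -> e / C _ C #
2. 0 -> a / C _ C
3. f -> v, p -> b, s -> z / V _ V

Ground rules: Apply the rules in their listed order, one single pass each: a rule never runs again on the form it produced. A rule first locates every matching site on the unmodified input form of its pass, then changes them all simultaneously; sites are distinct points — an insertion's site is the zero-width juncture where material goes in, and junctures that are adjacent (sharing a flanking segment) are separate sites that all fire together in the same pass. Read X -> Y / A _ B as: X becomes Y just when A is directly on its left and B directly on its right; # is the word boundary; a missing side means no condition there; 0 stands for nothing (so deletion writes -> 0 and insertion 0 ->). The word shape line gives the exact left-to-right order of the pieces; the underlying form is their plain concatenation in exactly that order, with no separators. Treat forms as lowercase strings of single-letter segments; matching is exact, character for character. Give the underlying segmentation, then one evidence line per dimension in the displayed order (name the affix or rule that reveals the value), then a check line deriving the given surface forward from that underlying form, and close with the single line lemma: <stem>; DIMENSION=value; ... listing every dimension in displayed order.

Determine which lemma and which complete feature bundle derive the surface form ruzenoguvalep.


underlying: ru-senoguf-lp
ASPECT=fe - signalled by the affix ru-
GRD=ta - signalled by the affix -lp
check: rusenoguflp -> rusenoguflep -> rusenogufalep -> ruzenoguvalep
lemma: senoguf; ASPECT=fe; GRD=ta
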